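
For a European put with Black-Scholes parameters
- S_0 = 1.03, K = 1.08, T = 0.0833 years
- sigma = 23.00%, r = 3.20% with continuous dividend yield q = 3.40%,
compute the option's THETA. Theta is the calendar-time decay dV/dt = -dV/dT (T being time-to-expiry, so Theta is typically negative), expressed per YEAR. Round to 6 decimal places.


Answer: Theta = -0.128899

Derivation:
d1 = -0.6834014266; d2 = -0.7497834272
phi(d1) = 0.3158596568; exp(-qT) = 0.9971718069; exp(-rT) = 0.9973379496
Theta = -S*exp(-qT)*phi(d1)*sigma/(2*sqrt(T)) + r*K*exp(-rT)*N(-d2) - q*S*exp(-qT)*N(-d1)
N(-d1) = 0.7528233906; N(-d2) = 0.7733074242; sqrt(T) = 0.2886173938
Term 1 = -1.0300 * 0.9971718069 * 0.3158596568 * 0.2300 / (2 * 0.2886173938) = -0.1292637392
Term 2 = 0.0320 * 1.0800 * 0.9973379496 * 0.7733074242 = 0.0266543599
Term 3 = -0.0340 * 1.0300 * 0.9971718069 * 0.7528233906 = -0.0262893130
Theta = -0.1292637392 + (0.0266543599) + (-0.0262893130) = -0.128899


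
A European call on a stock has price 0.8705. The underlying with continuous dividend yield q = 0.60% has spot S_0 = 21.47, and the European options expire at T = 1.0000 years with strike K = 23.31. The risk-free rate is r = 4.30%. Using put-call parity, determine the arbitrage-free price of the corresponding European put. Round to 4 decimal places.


Put-call parity: C - P = S_0 * exp(-qT) - K * exp(-rT).
S_0 * exp(-qT) = 21.4700 * 0.99401796 = 21.34156569
K * exp(-rT) = 23.3100 * 0.95791139 = 22.32891450
P = C - S*exp(-qT) + K*exp(-rT)
P = 0.8705 - 21.34156569 + 22.32891450 = 1.8578

Answer: Put price = 1.8578


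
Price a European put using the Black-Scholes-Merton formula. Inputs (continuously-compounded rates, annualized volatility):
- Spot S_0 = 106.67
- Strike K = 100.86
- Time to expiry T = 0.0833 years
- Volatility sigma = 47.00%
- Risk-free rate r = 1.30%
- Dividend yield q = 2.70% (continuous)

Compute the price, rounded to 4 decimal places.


Answer: Price = 3.2127

Derivation:
d1 = (ln(S/K) + (r - q + 0.5*sigma^2) * T) / (sigma * sqrt(T)) = 0.47210278
d2 = d1 - sigma * sqrt(T) = 0.33645261
exp(-rT) = 0.99891769; exp(-qT) = 0.99775343
P = K * exp(-rT) * N(-d2) - S_0 * exp(-qT) * N(-d1)
N(-d1) = 0.31842671; N(-d2) = 0.36826479
P = 100.8600 * 0.99891769 * 0.36826479 - 106.6700 * 0.99775343 * 0.31842671 = 3.2127


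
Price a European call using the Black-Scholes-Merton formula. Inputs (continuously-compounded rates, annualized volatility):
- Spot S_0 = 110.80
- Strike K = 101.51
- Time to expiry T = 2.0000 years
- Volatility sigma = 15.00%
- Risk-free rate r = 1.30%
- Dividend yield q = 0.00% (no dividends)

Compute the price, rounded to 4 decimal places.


Answer: Price = 16.0380

Derivation:
d1 = (ln(S/K) + (r - q + 0.5*sigma^2) * T) / (sigma * sqrt(T)) = 0.64143758
d2 = d1 - sigma * sqrt(T) = 0.42930554
exp(-rT) = 0.97433509; exp(-qT) = 1.00000000
C = S_0 * exp(-qT) * N(d1) - K * exp(-rT) * N(d2)
N(d1) = 0.73938079; N(d2) = 0.66614956
C = 110.8000 * 1.00000000 * 0.73938079 - 101.5100 * 0.97433509 * 0.66614956 = 16.0380


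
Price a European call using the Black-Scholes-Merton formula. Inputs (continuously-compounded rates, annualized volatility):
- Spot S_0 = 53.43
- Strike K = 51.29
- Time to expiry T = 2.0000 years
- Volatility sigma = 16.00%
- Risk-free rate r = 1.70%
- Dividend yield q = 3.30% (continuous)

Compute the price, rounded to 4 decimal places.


Answer: Price = 4.7100

Derivation:
d1 = (ln(S/K) + (r - q + 0.5*sigma^2) * T) / (sigma * sqrt(T)) = 0.15236642
d2 = d1 - sigma * sqrt(T) = -0.07390775
exp(-rT) = 0.96657150; exp(-qT) = 0.93613086
C = S_0 * exp(-qT) * N(d1) - K * exp(-rT) * N(d2)
N(d1) = 0.56055103; N(d2) = 0.47054189
C = 53.4300 * 0.93613086 * 0.56055103 - 51.2900 * 0.96657150 * 0.47054189 = 4.7100


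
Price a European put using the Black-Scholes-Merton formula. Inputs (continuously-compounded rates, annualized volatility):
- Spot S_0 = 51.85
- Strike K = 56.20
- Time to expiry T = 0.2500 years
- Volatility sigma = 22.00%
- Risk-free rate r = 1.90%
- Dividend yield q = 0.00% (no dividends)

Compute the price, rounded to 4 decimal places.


d1 = (ln(S/K) + (r - q + 0.5*sigma^2) * T) / (sigma * sqrt(T)) = -0.63419838
d2 = d1 - sigma * sqrt(T) = -0.74419838
exp(-rT) = 0.99526126; exp(-qT) = 1.00000000
P = K * exp(-rT) * N(-d2) - S_0 * exp(-qT) * N(-d1)
N(-d1) = 0.73702432; N(-d2) = 0.77162177
P = 56.2000 * 0.99526126 * 0.77162177 - 51.8500 * 1.00000000 * 0.73702432 = 4.9449

Answer: Price = 4.9449


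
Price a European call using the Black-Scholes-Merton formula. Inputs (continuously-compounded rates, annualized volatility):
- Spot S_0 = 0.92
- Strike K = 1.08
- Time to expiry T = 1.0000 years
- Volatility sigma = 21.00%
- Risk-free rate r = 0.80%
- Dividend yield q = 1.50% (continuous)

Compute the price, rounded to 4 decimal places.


Answer: Price = 0.0249

Derivation:
d1 = (ln(S/K) + (r - q + 0.5*sigma^2) * T) / (sigma * sqrt(T)) = -0.69186976
d2 = d1 - sigma * sqrt(T) = -0.90186976
exp(-rT) = 0.99203191; exp(-qT) = 0.98511194
C = S_0 * exp(-qT) * N(d1) - K * exp(-rT) * N(d2)
N(d1) = 0.24450956; N(d2) = 0.18356303
C = 0.9200 * 0.98511194 * 0.24450956 - 1.0800 * 0.99203191 * 0.18356303 = 0.0249


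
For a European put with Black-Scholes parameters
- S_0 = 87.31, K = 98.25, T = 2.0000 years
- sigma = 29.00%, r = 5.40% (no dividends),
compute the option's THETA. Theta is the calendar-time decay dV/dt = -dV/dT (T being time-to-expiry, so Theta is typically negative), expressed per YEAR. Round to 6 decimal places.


d1 = 0.1805554570; d2 = -0.2295664760
phi(d1) = 0.3924921783; exp(-qT) = 1.0000000000; exp(-rT) = 0.8976275964
Theta = -S*exp(-qT)*phi(d1)*sigma/(2*sqrt(T)) + r*K*exp(-rT)*N(-d2) - q*S*exp(-qT)*N(-d1)
N(-d1) = 0.4283582606; N(-d2) = 0.5907856703; sqrt(T) = 1.4142135624
Term 1 = -87.3100 * 1.0000000000 * 0.3924921783 * 0.2900 / (2 * 1.4142135624) = -3.5135650547
Term 2 = 0.0540 * 98.2500 * 0.8976275964 * 0.5907856703 = 2.8135359428
Term 3 = 0 (no dividend yield, q = 0)
Theta = -3.5135650547 + (2.8135359428) + (0.0000000000) = -0.700029

Answer: Theta = -0.700029


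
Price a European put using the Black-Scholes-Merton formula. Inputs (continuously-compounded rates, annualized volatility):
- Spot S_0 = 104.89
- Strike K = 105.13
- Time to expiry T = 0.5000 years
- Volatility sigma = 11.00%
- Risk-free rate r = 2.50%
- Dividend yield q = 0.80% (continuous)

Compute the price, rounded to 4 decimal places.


d1 = (ln(S/K) + (r - q + 0.5*sigma^2) * T) / (sigma * sqrt(T)) = 0.11878754
d2 = d1 - sigma * sqrt(T) = 0.04100580
exp(-rT) = 0.98757780; exp(-qT) = 0.99600799
P = K * exp(-rT) * N(-d2) - S_0 * exp(-qT) * N(-d1)
N(-d1) = 0.45272184; N(-d2) = 0.48364564
P = 105.1300 * 0.98757780 * 0.48364564 - 104.8900 * 0.99600799 * 0.45272184 = 2.9176

Answer: Price = 2.9176


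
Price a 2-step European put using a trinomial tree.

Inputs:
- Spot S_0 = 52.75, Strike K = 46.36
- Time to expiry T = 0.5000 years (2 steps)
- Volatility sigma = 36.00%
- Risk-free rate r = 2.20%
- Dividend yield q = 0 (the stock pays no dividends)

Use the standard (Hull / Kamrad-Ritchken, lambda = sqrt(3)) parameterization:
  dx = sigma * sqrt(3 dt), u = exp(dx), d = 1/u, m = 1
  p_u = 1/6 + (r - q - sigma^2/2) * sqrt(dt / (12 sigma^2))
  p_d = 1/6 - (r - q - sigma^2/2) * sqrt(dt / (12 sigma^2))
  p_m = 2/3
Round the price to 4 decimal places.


dt = T/N = 0.250000; dx = sigma*sqrt(3*dt) = 0.311769
u = exp(dx) = 1.365839; d = 1/u = 0.732151
p_u = 0.149507, p_m = 0.666667, p_d = 0.183827
Discount per step: exp(-r*dt) = 0.994515
Stock lattice S(k, j) with j the centered position index:
  k=0: S(0,+0) = 52.7500
  k=1: S(1,-1) = 38.6209; S(1,+0) = 52.7500; S(1,+1) = 72.0480
  k=2: S(2,-2) = 28.2763; S(2,-1) = 38.6209; S(2,+0) = 52.7500; S(2,+1) = 72.0480; S(2,+2) = 98.4060
Terminal payoffs V(N, j) = max(K - S_T, 0):
  V(2,-2) = 18.083658; V(2,-1) = 7.739060; V(2,+0) = 0.000000; V(2,+1) = 0.000000; V(2,+2) = 0.000000
Backward induction: V(k, j) = exp(-r*dt) * [p_u * V(k+1, j+1) + p_m * V(k+1, j) + p_d * V(k+1, j-1)]
  V(1,-1) = exp(-r*dt) * [p_u*0.000000 + p_m*7.739060 + p_d*18.083658] = 8.437102
  V(1,+0) = exp(-r*dt) * [p_u*0.000000 + p_m*0.000000 + p_d*7.739060] = 1.414843
  V(1,+1) = exp(-r*dt) * [p_u*0.000000 + p_m*0.000000 + p_d*0.000000] = 0.000000
  V(0,+0) = exp(-r*dt) * [p_u*0.000000 + p_m*1.414843 + p_d*8.437102] = 2.480514

Answer: Price = V(0,0) = 2.4805


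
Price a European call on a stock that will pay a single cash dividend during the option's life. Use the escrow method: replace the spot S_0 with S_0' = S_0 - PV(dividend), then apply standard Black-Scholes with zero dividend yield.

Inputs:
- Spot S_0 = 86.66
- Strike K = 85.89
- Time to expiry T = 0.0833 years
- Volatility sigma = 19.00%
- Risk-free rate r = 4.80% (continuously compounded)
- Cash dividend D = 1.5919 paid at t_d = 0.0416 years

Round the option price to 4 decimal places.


PV(D) = D * exp(-r * t_d) = 1.5919 * 0.99800519 = 1.58872447
S_0' = S_0 - PV(D) = 86.6600 - 1.58872447 = 85.07127553
d1 = (ln(S_0'/K) + (r + sigma^2/2)*T) / (sigma*sqrt(T)) = -0.07432900
d2 = d1 - sigma*sqrt(T) = -0.12916630
exp(-rT) = 0.99600958
N(d1) = 0.47037430; N(d2) = 0.44861303
C = S_0' * N(d1) - K * exp(-rT) * N(d2) = 85.07127553 * 0.47037430 - 85.8900 * 0.99600958 * 0.44861303 = 1.6377

Answer: Price = 1.6377


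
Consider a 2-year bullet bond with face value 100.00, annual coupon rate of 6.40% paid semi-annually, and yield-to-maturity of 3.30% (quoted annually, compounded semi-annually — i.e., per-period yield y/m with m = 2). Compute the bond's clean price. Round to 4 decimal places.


Coupon per period c = face * coupon_rate / m = 3.200000
Periods per year m = 2; per-period yield y/m = 0.016500
Number of cashflows N = 4
Cashflows (t years, CF_t, discount factor 1/(1+y/m)^(m*t), PV):
  t = 0.5000: CF_t = 3.200000, DF = 0.983768, PV = 3.148057
  t = 1.0000: CF_t = 3.200000, DF = 0.967799, PV = 3.096957
  t = 1.5000: CF_t = 3.200000, DF = 0.952090, PV = 3.046687
  t = 2.0000: CF_t = 103.200000, DF = 0.936635, PV = 96.660751
Price P = sum_t PV_t = 105.952452

Answer: Price = 105.9525


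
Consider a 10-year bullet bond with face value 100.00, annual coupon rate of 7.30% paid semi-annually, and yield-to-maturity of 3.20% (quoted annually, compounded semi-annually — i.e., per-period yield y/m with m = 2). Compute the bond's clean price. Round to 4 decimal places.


Coupon per period c = face * coupon_rate / m = 3.650000
Periods per year m = 2; per-period yield y/m = 0.016000
Number of cashflows N = 20
Cashflows (t years, CF_t, discount factor 1/(1+y/m)^(m*t), PV):
  t = 0.5000: CF_t = 3.650000, DF = 0.984252, PV = 3.592520
  t = 1.0000: CF_t = 3.650000, DF = 0.968752, PV = 3.535945
  t = 1.5000: CF_t = 3.650000, DF = 0.953496, PV = 3.480260
  t = 2.0000: CF_t = 3.650000, DF = 0.938480, PV = 3.425453
  t = 2.5000: CF_t = 3.650000, DF = 0.923701, PV = 3.371509
  t = 3.0000: CF_t = 3.650000, DF = 0.909155, PV = 3.318414
  t = 3.5000: CF_t = 3.650000, DF = 0.894837, PV = 3.266156
  t = 4.0000: CF_t = 3.650000, DF = 0.880745, PV = 3.214720
  t = 4.5000: CF_t = 3.650000, DF = 0.866875, PV = 3.164095
  t = 5.0000: CF_t = 3.650000, DF = 0.853224, PV = 3.114267
  t = 5.5000: CF_t = 3.650000, DF = 0.839787, PV = 3.065223
  t = 6.0000: CF_t = 3.650000, DF = 0.826562, PV = 3.016952
  t = 6.5000: CF_t = 3.650000, DF = 0.813545, PV = 2.969441
  t = 7.0000: CF_t = 3.650000, DF = 0.800734, PV = 2.922678
  t = 7.5000: CF_t = 3.650000, DF = 0.788124, PV = 2.876651
  t = 8.0000: CF_t = 3.650000, DF = 0.775712, PV = 2.831350
  t = 8.5000: CF_t = 3.650000, DF = 0.763496, PV = 2.786762
  t = 9.0000: CF_t = 3.650000, DF = 0.751473, PV = 2.742876
  t = 9.5000: CF_t = 3.650000, DF = 0.739639, PV = 2.699681
  t = 10.0000: CF_t = 103.650000, DF = 0.727991, PV = 75.456238
Price P = sum_t PV_t = 134.851189

Answer: Price = 134.8512


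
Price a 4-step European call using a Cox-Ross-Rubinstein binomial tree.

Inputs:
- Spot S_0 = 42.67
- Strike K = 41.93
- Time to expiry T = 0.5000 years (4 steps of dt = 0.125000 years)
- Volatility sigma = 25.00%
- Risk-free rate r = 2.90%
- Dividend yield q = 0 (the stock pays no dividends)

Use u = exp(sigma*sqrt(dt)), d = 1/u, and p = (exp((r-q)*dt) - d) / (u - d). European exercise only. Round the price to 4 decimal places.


Answer: Price = V(0,0) = 3.6209

Derivation:
dt = T/N = 0.125000
u = exp(sigma*sqrt(dt)) = 1.092412; d = 1/u = 0.915405
p = (exp((r-q)*dt) - d) / (u - d) = 0.498434
Discount per step: exp(-r*dt) = 0.996382
Stock lattice S(k, i) with i counting down-moves:
  k=0: S(0,0) = 42.6700
  k=1: S(1,0) = 46.6132; S(1,1) = 39.0603
  k=2: S(2,0) = 50.9209; S(2,1) = 42.6700; S(2,2) = 35.7560
  k=3: S(3,0) = 55.6266; S(3,1) = 46.6132; S(3,2) = 39.0603; S(3,3) = 32.7313
  k=4: S(4,0) = 60.7672; S(4,1) = 50.9209; S(4,2) = 42.6700; S(4,3) = 35.7560; S(4,4) = 29.9624
Terminal payoffs V(N, i) = max(S_T - K, 0):
  V(4,0) = 18.837159; V(4,1) = 8.990867; V(4,2) = 0.740000; V(4,3) = 0.000000; V(4,4) = 0.000000
Backward induction: V(k, i) = exp(-r*dt) * [p * V(k+1, i) + (1-p) * V(k+1, i+1)].
  V(3,0) = exp(-r*dt) * [p*18.837159 + (1-p)*8.990867] = 13.848301
  V(3,1) = exp(-r*dt) * [p*8.990867 + (1-p)*0.740000] = 4.834953
  V(3,2) = exp(-r*dt) * [p*0.740000 + (1-p)*0.000000] = 0.367506
  V(3,3) = exp(-r*dt) * [p*0.000000 + (1-p)*0.000000] = 0.000000
  V(2,0) = exp(-r*dt) * [p*13.848301 + (1-p)*4.834953] = 9.293760
  V(2,1) = exp(-r*dt) * [p*4.834953 + (1-p)*0.367506] = 2.584846
  V(2,2) = exp(-r*dt) * [p*0.367506 + (1-p)*0.000000] = 0.182515
  V(1,0) = exp(-r*dt) * [p*9.293760 + (1-p)*2.584846] = 5.907343
  V(1,1) = exp(-r*dt) * [p*2.584846 + (1-p)*0.182515] = 1.374925
  V(0,0) = exp(-r*dt) * [p*5.907343 + (1-p)*1.374925] = 3.620886


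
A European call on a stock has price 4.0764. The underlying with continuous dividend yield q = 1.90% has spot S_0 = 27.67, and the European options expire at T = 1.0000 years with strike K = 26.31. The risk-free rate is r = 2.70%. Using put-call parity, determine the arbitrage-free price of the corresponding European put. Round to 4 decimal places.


Answer: Put price = 2.5363

Derivation:
Put-call parity: C - P = S_0 * exp(-qT) - K * exp(-rT).
S_0 * exp(-qT) = 27.6700 * 0.98117936 = 27.14923295
K * exp(-rT) = 26.3100 * 0.97336124 = 25.60913426
P = C - S*exp(-qT) + K*exp(-rT)
P = 4.0764 - 27.14923295 + 25.60913426 = 2.5363


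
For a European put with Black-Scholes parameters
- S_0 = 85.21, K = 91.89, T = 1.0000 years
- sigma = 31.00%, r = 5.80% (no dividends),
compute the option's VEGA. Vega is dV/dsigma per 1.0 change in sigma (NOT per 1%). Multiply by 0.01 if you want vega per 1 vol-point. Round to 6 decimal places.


Answer: Vega = 33.828915

Derivation:
d1 = 0.0986341559; d2 = -0.2113658441
phi(d1) = 0.3970063984; exp(-qT) = 1.0000000000; exp(-rT) = 0.9436499474
Vega = S * exp(-qT) * phi(d1) * sqrt(T) = 85.2100 * 1.0000000000 * 0.3970063984 * 1.0000000000 = 33.828915


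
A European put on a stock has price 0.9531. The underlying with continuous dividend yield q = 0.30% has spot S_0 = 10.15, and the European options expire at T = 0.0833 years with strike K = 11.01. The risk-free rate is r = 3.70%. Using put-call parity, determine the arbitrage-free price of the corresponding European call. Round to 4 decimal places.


Answer: Call price = 0.1244

Derivation:
Put-call parity: C - P = S_0 * exp(-qT) - K * exp(-rT).
S_0 * exp(-qT) = 10.1500 * 0.99975013 = 10.14746383
K * exp(-rT) = 11.0100 * 0.99692264 = 10.97611832
C = P + S*exp(-qT) - K*exp(-rT)
C = 0.9531 + 10.14746383 - 10.97611832 = 0.1244


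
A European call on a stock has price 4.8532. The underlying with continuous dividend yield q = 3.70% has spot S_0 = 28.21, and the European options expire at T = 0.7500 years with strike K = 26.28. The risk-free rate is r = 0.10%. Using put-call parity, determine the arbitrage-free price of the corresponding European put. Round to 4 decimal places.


Put-call parity: C - P = S_0 * exp(-qT) - K * exp(-rT).
S_0 * exp(-qT) = 28.2100 * 0.97263149 = 27.43793445
K * exp(-rT) = 26.2800 * 0.99925028 = 26.26029739
P = C - S*exp(-qT) + K*exp(-rT)
P = 4.8532 - 27.43793445 + 26.26029739 = 3.6756

Answer: Put price = 3.6756


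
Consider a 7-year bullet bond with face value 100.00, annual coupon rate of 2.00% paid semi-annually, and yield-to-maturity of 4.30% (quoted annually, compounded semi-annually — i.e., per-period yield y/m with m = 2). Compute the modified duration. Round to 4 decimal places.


Answer: Modified duration = 6.3872

Derivation:
Coupon per period c = face * coupon_rate / m = 1.000000
Periods per year m = 2; per-period yield y/m = 0.021500
Number of cashflows N = 14
Cashflows (t years, CF_t, discount factor 1/(1+y/m)^(m*t), PV):
  t = 0.5000: CF_t = 1.000000, DF = 0.978953, PV = 0.978953
  t = 1.0000: CF_t = 1.000000, DF = 0.958348, PV = 0.958348
  t = 1.5000: CF_t = 1.000000, DF = 0.938177, PV = 0.938177
  t = 2.0000: CF_t = 1.000000, DF = 0.918431, PV = 0.918431
  t = 2.5000: CF_t = 1.000000, DF = 0.899100, PV = 0.899100
  t = 3.0000: CF_t = 1.000000, DF = 0.880177, PV = 0.880177
  t = 3.5000: CF_t = 1.000000, DF = 0.861651, PV = 0.861651
  t = 4.0000: CF_t = 1.000000, DF = 0.843515, PV = 0.843515
  t = 4.5000: CF_t = 1.000000, DF = 0.825762, PV = 0.825762
  t = 5.0000: CF_t = 1.000000, DF = 0.808381, PV = 0.808381
  t = 5.5000: CF_t = 1.000000, DF = 0.791367, PV = 0.791367
  t = 6.0000: CF_t = 1.000000, DF = 0.774711, PV = 0.774711
  t = 6.5000: CF_t = 1.000000, DF = 0.758405, PV = 0.758405
  t = 7.0000: CF_t = 101.000000, DF = 0.742442, PV = 74.986689
Price P = sum_t PV_t = 86.223667
First compute Macaulay numerator sum_t t * PV_t:
  t * PV_t at t = 0.5000: 0.489476
  t * PV_t at t = 1.0000: 0.958348
  t * PV_t at t = 1.5000: 1.407266
  t * PV_t at t = 2.0000: 1.836862
  t * PV_t at t = 2.5000: 2.247751
  t * PV_t at t = 3.0000: 2.640530
  t * PV_t at t = 3.5000: 3.015779
  t * PV_t at t = 4.0000: 3.374062
  t * PV_t at t = 4.5000: 3.715927
  t * PV_t at t = 5.0000: 4.041907
  t * PV_t at t = 5.5000: 4.352518
  t * PV_t at t = 6.0000: 4.648264
  t * PV_t at t = 6.5000: 4.929632
  t * PV_t at t = 7.0000: 524.906826
Macaulay duration D = 562.565147 / 86.223667 = 6.524486
Modified duration = D / (1 + y/m) = 6.524486 / (1 + 0.021500) = 6.387162


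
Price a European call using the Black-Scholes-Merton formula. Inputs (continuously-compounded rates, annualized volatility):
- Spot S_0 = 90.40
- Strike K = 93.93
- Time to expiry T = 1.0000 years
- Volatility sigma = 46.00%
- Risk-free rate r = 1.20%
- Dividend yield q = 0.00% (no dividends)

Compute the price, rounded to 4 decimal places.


d1 = (ln(S/K) + (r - q + 0.5*sigma^2) * T) / (sigma * sqrt(T)) = 0.17281401
d2 = d1 - sigma * sqrt(T) = -0.28718599
exp(-rT) = 0.98807171; exp(-qT) = 1.00000000
C = S_0 * exp(-qT) * N(d1) - K * exp(-rT) * N(d2)
N(d1) = 0.56860119; N(d2) = 0.38698496
C = 90.4000 * 1.00000000 * 0.56860119 - 93.9300 * 0.98807171 * 0.38698496 = 15.4856

Answer: Price = 15.4856


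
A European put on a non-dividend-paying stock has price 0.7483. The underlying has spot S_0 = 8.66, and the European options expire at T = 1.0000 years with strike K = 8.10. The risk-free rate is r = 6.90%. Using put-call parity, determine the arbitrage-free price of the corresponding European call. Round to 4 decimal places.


Answer: Call price = 1.8484

Derivation:
Put-call parity: C - P = S_0 * exp(-qT) - K * exp(-rT).
S_0 * exp(-qT) = 8.6600 * 1.00000000 = 8.66000000
K * exp(-rT) = 8.1000 * 0.93332668 = 7.55994611
C = P + S*exp(-qT) - K*exp(-rT)
C = 0.7483 + 8.66000000 - 7.55994611 = 1.8484


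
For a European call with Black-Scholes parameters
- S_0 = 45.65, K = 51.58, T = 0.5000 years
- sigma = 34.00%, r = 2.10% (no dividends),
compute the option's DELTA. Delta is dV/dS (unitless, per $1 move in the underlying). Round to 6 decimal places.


d1 = -0.3441130717; d2 = -0.5845293773
phi(d1) = 0.3760077830; exp(-qT) = 1.0000000000; exp(-rT) = 0.9895549326
N(d1) = 0.3653806264
Delta = exp(-qT) * N(d1) = 1.0000000000 * 0.3653806264 = 0.365381

Answer: Delta = 0.365381


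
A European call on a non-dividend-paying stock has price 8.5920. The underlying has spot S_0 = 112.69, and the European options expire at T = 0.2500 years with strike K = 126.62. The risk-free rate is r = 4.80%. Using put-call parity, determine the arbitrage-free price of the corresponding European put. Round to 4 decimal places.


Put-call parity: C - P = S_0 * exp(-qT) - K * exp(-rT).
S_0 * exp(-qT) = 112.6900 * 1.00000000 = 112.69000000
K * exp(-rT) = 126.6200 * 0.98807171 = 125.10964028
P = C - S*exp(-qT) + K*exp(-rT)
P = 8.5920 - 112.69000000 + 125.10964028 = 21.0116

Answer: Put price = 21.0116


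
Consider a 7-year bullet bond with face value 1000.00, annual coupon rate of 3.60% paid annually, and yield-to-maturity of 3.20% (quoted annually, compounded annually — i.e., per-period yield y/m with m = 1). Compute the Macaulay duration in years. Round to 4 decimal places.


Answer: Macaulay duration = 6.3209 years

Derivation:
Coupon per period c = face * coupon_rate / m = 36.000000
Periods per year m = 1; per-period yield y/m = 0.032000
Number of cashflows N = 7
Cashflows (t years, CF_t, discount factor 1/(1+y/m)^(m*t), PV):
  t = 1.0000: CF_t = 36.000000, DF = 0.968992, PV = 34.883721
  t = 2.0000: CF_t = 36.000000, DF = 0.938946, PV = 33.802055
  t = 3.0000: CF_t = 36.000000, DF = 0.909831, PV = 32.753929
  t = 4.0000: CF_t = 36.000000, DF = 0.881620, PV = 31.738304
  t = 5.0000: CF_t = 36.000000, DF = 0.854283, PV = 30.754170
  t = 6.0000: CF_t = 36.000000, DF = 0.827793, PV = 29.800553
  t = 7.0000: CF_t = 1036.000000, DF = 0.802125, PV = 831.001628
Price P = sum_t PV_t = 1024.734360
Macaulay numerator sum_t t * PV_t:
  t * PV_t at t = 1.0000: 34.883721
  t * PV_t at t = 2.0000: 67.604110
  t * PV_t at t = 3.0000: 98.261788
  t * PV_t at t = 4.0000: 126.953215
  t * PV_t at t = 5.0000: 153.770851
  t * PV_t at t = 6.0000: 178.803315
  t * PV_t at t = 7.0000: 5817.011393
Macaulay duration D = (sum_t t * PV_t) / P = 6477.288394 / 1024.734360 = 6.320944


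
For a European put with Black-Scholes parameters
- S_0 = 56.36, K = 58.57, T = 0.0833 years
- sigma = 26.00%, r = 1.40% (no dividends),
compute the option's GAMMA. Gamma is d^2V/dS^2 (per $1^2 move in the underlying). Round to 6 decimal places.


Answer: Gamma = 0.084878

Derivation:
d1 = -0.4595009733; d2 = -0.5345414957
phi(d1) = 0.3589726399; exp(-qT) = 1.0000000000; exp(-rT) = 0.9988344797
Gamma = exp(-qT) * phi(d1) / (S * sigma * sqrt(T)) = 1.0000000000 * 0.3589726399 / (56.3600 * 0.2600 * 0.2886173938) = 0.084878


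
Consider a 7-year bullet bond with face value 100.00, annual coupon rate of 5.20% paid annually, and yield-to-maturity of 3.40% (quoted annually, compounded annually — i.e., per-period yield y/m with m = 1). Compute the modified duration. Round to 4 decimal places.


Answer: Modified duration = 5.8988

Derivation:
Coupon per period c = face * coupon_rate / m = 5.200000
Periods per year m = 1; per-period yield y/m = 0.034000
Number of cashflows N = 7
Cashflows (t years, CF_t, discount factor 1/(1+y/m)^(m*t), PV):
  t = 1.0000: CF_t = 5.200000, DF = 0.967118, PV = 5.029014
  t = 2.0000: CF_t = 5.200000, DF = 0.935317, PV = 4.863649
  t = 3.0000: CF_t = 5.200000, DF = 0.904562, PV = 4.703723
  t = 4.0000: CF_t = 5.200000, DF = 0.874818, PV = 4.549055
  t = 5.0000: CF_t = 5.200000, DF = 0.846052, PV = 4.399473
  t = 6.0000: CF_t = 5.200000, DF = 0.818233, PV = 4.254809
  t = 7.0000: CF_t = 105.200000, DF = 0.791327, PV = 83.247647
Price P = sum_t PV_t = 111.047371
First compute Macaulay numerator sum_t t * PV_t:
  t * PV_t at t = 1.0000: 5.029014
  t * PV_t at t = 2.0000: 9.727299
  t * PV_t at t = 3.0000: 14.111169
  t * PV_t at t = 4.0000: 18.196220
  t * PV_t at t = 5.0000: 21.997365
  t * PV_t at t = 6.0000: 25.528856
  t * PV_t at t = 7.0000: 582.733531
Macaulay duration D = 677.323453 / 111.047371 = 6.099410
Modified duration = D / (1 + y/m) = 6.099410 / (1 + 0.034000) = 5.898849


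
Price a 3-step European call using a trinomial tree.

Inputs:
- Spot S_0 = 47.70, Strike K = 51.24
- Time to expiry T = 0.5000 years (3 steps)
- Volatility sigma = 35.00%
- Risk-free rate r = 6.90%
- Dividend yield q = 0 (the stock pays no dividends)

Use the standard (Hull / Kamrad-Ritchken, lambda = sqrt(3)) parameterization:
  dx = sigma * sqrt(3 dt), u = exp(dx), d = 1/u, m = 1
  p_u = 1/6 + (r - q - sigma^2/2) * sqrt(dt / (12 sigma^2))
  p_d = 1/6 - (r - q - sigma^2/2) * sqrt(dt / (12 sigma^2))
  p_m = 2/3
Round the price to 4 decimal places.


dt = T/N = 0.166667; dx = sigma*sqrt(3*dt) = 0.247487
u = exp(dx) = 1.280803; d = 1/u = 0.780760
p_u = 0.169276, p_m = 0.666667, p_d = 0.164057
Discount per step: exp(-r*dt) = 0.988566
Stock lattice S(k, j) with j the centered position index:
  k=0: S(0,+0) = 47.7000
  k=1: S(1,-1) = 37.2423; S(1,+0) = 47.7000; S(1,+1) = 61.0943
  k=2: S(2,-2) = 29.0773; S(2,-1) = 37.2423; S(2,+0) = 47.7000; S(2,+1) = 61.0943; S(2,+2) = 78.2498
  k=3: S(3,-3) = 22.7024; S(3,-2) = 29.0773; S(3,-1) = 37.2423; S(3,+0) = 47.7000; S(3,+1) = 61.0943; S(3,+2) = 78.2498; S(3,+3) = 100.2226
Terminal payoffs V(N, j) = max(S_T - K, 0):
  V(3,-3) = 0.000000; V(3,-2) = 0.000000; V(3,-1) = 0.000000; V(3,+0) = 0.000000; V(3,+1) = 9.854312; V(3,+2) = 27.009790; V(3,+3) = 48.982581
Backward induction: V(k, j) = exp(-r*dt) * [p_u * V(k+1, j+1) + p_m * V(k+1, j) + p_d * V(k+1, j-1)]
  V(2,-2) = exp(-r*dt) * [p_u*0.000000 + p_m*0.000000 + p_d*0.000000] = 0.000000
  V(2,-1) = exp(-r*dt) * [p_u*0.000000 + p_m*0.000000 + p_d*0.000000] = 0.000000
  V(2,+0) = exp(-r*dt) * [p_u*9.854312 + p_m*0.000000 + p_d*0.000000] = 1.649028
  V(2,+1) = exp(-r*dt) * [p_u*27.009790 + p_m*9.854312 + p_d*0.000000] = 11.014262
  V(2,+2) = exp(-r*dt) * [p_u*48.982581 + p_m*27.009790 + p_d*9.854312] = 27.595602
  V(1,-1) = exp(-r*dt) * [p_u*1.649028 + p_m*0.000000 + p_d*0.000000] = 0.275949
  V(1,+0) = exp(-r*dt) * [p_u*11.014262 + p_m*1.649028 + p_d*0.000000] = 2.929916
  V(1,+1) = exp(-r*dt) * [p_u*27.595602 + p_m*11.014262 + p_d*1.649028] = 12.144191
  V(0,+0) = exp(-r*dt) * [p_u*12.144191 + p_m*2.929916 + p_d*0.275949] = 4.007914

Answer: Price = V(0,0) = 4.0079


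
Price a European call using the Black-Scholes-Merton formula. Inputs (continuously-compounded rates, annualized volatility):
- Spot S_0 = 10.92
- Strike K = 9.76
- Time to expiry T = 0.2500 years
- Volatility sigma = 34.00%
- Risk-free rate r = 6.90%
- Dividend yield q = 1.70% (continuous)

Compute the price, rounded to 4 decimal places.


Answer: Price = 1.5130

Derivation:
d1 = (ln(S/K) + (r - q + 0.5*sigma^2) * T) / (sigma * sqrt(T)) = 0.82207982
d2 = d1 - sigma * sqrt(T) = 0.65207982
exp(-rT) = 0.98289793; exp(-qT) = 0.99575902
C = S_0 * exp(-qT) * N(d1) - K * exp(-rT) * N(d2)
N(d1) = 0.79448427; N(d2) = 0.74282516
C = 10.9200 * 0.99575902 * 0.79448427 - 9.7600 * 0.98289793 * 0.74282516 = 1.5130


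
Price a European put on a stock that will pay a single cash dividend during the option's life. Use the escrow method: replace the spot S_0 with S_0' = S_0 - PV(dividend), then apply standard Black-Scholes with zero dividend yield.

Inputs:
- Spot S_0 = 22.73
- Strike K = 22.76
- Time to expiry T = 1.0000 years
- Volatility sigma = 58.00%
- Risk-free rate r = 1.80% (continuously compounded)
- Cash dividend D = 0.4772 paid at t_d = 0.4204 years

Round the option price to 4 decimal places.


Answer: Price = 5.1386

Derivation:
PV(D) = D * exp(-r * t_d) = 0.4772 * 0.99246136 = 0.47360256
S_0' = S_0 - PV(D) = 22.7300 - 0.47360256 = 22.25639744
d1 = (ln(S_0'/K) + (r + sigma^2/2)*T) / (sigma*sqrt(T)) = 0.28245670
d2 = d1 - sigma*sqrt(T) = -0.29754330
exp(-rT) = 0.98216103
N(-d1) = 0.38879667; N(-d2) = 0.61697412
P = K * exp(-rT) * N(-d2) - S_0' * N(-d1) = 22.7600 * 0.98216103 * 0.61697412 - 22.25639744 * 0.38879667 = 5.1386


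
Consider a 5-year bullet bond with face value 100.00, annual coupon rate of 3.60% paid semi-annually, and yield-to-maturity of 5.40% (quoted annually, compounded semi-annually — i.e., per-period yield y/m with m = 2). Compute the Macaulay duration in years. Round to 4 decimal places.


Coupon per period c = face * coupon_rate / m = 1.800000
Periods per year m = 2; per-period yield y/m = 0.027000
Number of cashflows N = 10
Cashflows (t years, CF_t, discount factor 1/(1+y/m)^(m*t), PV):
  t = 0.5000: CF_t = 1.800000, DF = 0.973710, PV = 1.752678
  t = 1.0000: CF_t = 1.800000, DF = 0.948111, PV = 1.706600
  t = 1.5000: CF_t = 1.800000, DF = 0.923185, PV = 1.661733
  t = 2.0000: CF_t = 1.800000, DF = 0.898914, PV = 1.618046
  t = 2.5000: CF_t = 1.800000, DF = 0.875282, PV = 1.575507
  t = 3.0000: CF_t = 1.800000, DF = 0.852270, PV = 1.534086
  t = 3.5000: CF_t = 1.800000, DF = 0.829864, PV = 1.493755
  t = 4.0000: CF_t = 1.800000, DF = 0.808047, PV = 1.454484
  t = 4.5000: CF_t = 1.800000, DF = 0.786803, PV = 1.416245
  t = 5.0000: CF_t = 101.800000, DF = 0.766118, PV = 77.990794
Price P = sum_t PV_t = 92.203927
Macaulay numerator sum_t t * PV_t:
  t * PV_t at t = 0.5000: 0.876339
  t * PV_t at t = 1.0000: 1.706600
  t * PV_t at t = 1.5000: 2.492599
  t * PV_t at t = 2.0000: 3.236091
  t * PV_t at t = 2.5000: 3.938767
  t * PV_t at t = 3.0000: 4.602259
  t * PV_t at t = 3.5000: 5.228143
  t * PV_t at t = 4.0000: 5.817936
  t * PV_t at t = 4.5000: 6.373104
  t * PV_t at t = 5.0000: 389.953970
Macaulay duration D = (sum_t t * PV_t) / P = 424.225808 / 92.203927 = 4.600952

Answer: Macaulay duration = 4.6010 years


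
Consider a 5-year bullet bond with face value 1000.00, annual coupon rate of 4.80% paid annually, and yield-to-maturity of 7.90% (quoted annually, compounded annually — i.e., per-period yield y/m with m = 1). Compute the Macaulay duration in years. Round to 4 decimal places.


Answer: Macaulay duration = 4.5280 years

Derivation:
Coupon per period c = face * coupon_rate / m = 48.000000
Periods per year m = 1; per-period yield y/m = 0.079000
Number of cashflows N = 5
Cashflows (t years, CF_t, discount factor 1/(1+y/m)^(m*t), PV):
  t = 1.0000: CF_t = 48.000000, DF = 0.926784, PV = 44.485635
  t = 2.0000: CF_t = 48.000000, DF = 0.858929, PV = 41.228577
  t = 3.0000: CF_t = 48.000000, DF = 0.796041, PV = 38.209988
  t = 4.0000: CF_t = 48.000000, DF = 0.737758, PV = 35.412408
  t = 5.0000: CF_t = 1048.000000, DF = 0.683743, PV = 716.562472
Price P = sum_t PV_t = 875.899080
Macaulay numerator sum_t t * PV_t:
  t * PV_t at t = 1.0000: 44.485635
  t * PV_t at t = 2.0000: 82.457154
  t * PV_t at t = 3.0000: 114.629965
  t * PV_t at t = 4.0000: 141.649632
  t * PV_t at t = 5.0000: 3582.812358
Macaulay duration D = (sum_t t * PV_t) / P = 3966.034744 / 875.899080 = 4.527959


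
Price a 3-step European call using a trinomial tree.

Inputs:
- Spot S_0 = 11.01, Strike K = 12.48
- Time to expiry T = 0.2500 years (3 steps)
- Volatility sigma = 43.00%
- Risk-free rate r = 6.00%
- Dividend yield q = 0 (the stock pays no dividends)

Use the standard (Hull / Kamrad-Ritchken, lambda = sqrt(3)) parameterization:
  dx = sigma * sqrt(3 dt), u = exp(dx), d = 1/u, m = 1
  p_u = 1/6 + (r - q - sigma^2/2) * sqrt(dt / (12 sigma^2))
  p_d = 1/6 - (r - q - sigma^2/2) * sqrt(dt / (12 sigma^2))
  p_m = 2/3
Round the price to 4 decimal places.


dt = T/N = 0.083333; dx = sigma*sqrt(3*dt) = 0.215000
u = exp(dx) = 1.239862; d = 1/u = 0.806541
p_u = 0.160378, p_m = 0.666667, p_d = 0.172955
Discount per step: exp(-r*dt) = 0.995012
Stock lattice S(k, j) with j the centered position index:
  k=0: S(0,+0) = 11.0100
  k=1: S(1,-1) = 8.8800; S(1,+0) = 11.0100; S(1,+1) = 13.6509
  k=2: S(2,-2) = 7.1621; S(2,-1) = 8.8800; S(2,+0) = 11.0100; S(2,+1) = 13.6509; S(2,+2) = 16.9252
  k=3: S(3,-3) = 5.7765; S(3,-2) = 7.1621; S(3,-1) = 8.8800; S(3,+0) = 11.0100; S(3,+1) = 13.6509; S(3,+2) = 16.9252; S(3,+3) = 20.9849
Terminal payoffs V(N, j) = max(S_T - K, 0):
  V(3,-3) = 0.000000; V(3,-2) = 0.000000; V(3,-1) = 0.000000; V(3,+0) = 0.000000; V(3,+1) = 1.170879; V(3,+2) = 4.445205; V(3,+3) = 8.504917
Backward induction: V(k, j) = exp(-r*dt) * [p_u * V(k+1, j+1) + p_m * V(k+1, j) + p_d * V(k+1, j-1)]
  V(2,-2) = exp(-r*dt) * [p_u*0.000000 + p_m*0.000000 + p_d*0.000000] = 0.000000
  V(2,-1) = exp(-r*dt) * [p_u*0.000000 + p_m*0.000000 + p_d*0.000000] = 0.000000
  V(2,+0) = exp(-r*dt) * [p_u*1.170879 + p_m*0.000000 + p_d*0.000000] = 0.186847
  V(2,+1) = exp(-r*dt) * [p_u*4.445205 + p_m*1.170879 + p_d*0.000000] = 1.486050
  V(2,+2) = exp(-r*dt) * [p_u*8.504917 + p_m*4.445205 + p_d*1.170879] = 4.507388
  V(1,-1) = exp(-r*dt) * [p_u*0.186847 + p_m*0.000000 + p_d*0.000000] = 0.029817
  V(1,+0) = exp(-r*dt) * [p_u*1.486050 + p_m*0.186847 + p_d*0.000000] = 0.361084
  V(1,+1) = exp(-r*dt) * [p_u*4.507388 + p_m*1.486050 + p_d*0.186847] = 1.737194
  V(0,+0) = exp(-r*dt) * [p_u*1.737194 + p_m*0.361084 + p_d*0.029817] = 0.521871

Answer: Price = V(0,0) = 0.5219


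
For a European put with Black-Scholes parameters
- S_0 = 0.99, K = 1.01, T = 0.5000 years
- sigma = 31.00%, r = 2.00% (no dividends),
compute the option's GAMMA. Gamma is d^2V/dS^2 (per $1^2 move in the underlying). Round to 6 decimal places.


Answer: Gamma = 1.834591

Derivation:
d1 = 0.0639787172; d2 = -0.1552243849
phi(d1) = 0.3981266249; exp(-qT) = 1.0000000000; exp(-rT) = 0.9900498337
Gamma = exp(-qT) * phi(d1) / (S * sigma * sqrt(T)) = 1.0000000000 * 0.3981266249 / (0.9900 * 0.3100 * 0.7071067812) = 1.834591


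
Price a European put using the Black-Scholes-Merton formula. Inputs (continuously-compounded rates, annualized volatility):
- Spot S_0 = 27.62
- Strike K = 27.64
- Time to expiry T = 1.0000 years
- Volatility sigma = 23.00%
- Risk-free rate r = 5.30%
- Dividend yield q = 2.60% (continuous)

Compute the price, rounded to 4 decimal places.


Answer: Price = 2.0987

Derivation:
d1 = (ln(S/K) + (r - q + 0.5*sigma^2) * T) / (sigma * sqrt(T)) = 0.22924413
d2 = d1 - sigma * sqrt(T) = -0.00075587
exp(-rT) = 0.94838001; exp(-qT) = 0.97433509
P = K * exp(-rT) * N(-d2) - S_0 * exp(-qT) * N(-d1)
N(-d1) = 0.40933959; N(-d2) = 0.50030155
P = 27.6400 * 0.94838001 * 0.50030155 - 27.6200 * 0.97433509 * 0.40933959 = 2.0987


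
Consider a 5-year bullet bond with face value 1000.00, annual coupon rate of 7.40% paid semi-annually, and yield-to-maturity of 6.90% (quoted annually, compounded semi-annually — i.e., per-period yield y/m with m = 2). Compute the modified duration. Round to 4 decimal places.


Answer: Modified duration = 4.1352

Derivation:
Coupon per period c = face * coupon_rate / m = 37.000000
Periods per year m = 2; per-period yield y/m = 0.034500
Number of cashflows N = 10
Cashflows (t years, CF_t, discount factor 1/(1+y/m)^(m*t), PV):
  t = 0.5000: CF_t = 37.000000, DF = 0.966651, PV = 35.766071
  t = 1.0000: CF_t = 37.000000, DF = 0.934413, PV = 34.573292
  t = 1.5000: CF_t = 37.000000, DF = 0.903251, PV = 33.420292
  t = 2.0000: CF_t = 37.000000, DF = 0.873128, PV = 32.305744
  t = 2.5000: CF_t = 37.000000, DF = 0.844010, PV = 31.228365
  t = 3.0000: CF_t = 37.000000, DF = 0.815863, PV = 30.186917
  t = 3.5000: CF_t = 37.000000, DF = 0.788654, PV = 29.180200
  t = 4.0000: CF_t = 37.000000, DF = 0.762353, PV = 28.207056
  t = 4.5000: CF_t = 37.000000, DF = 0.736929, PV = 27.266367
  t = 5.0000: CF_t = 1037.000000, DF = 0.712353, PV = 738.709708
Price P = sum_t PV_t = 1020.844010
First compute Macaulay numerator sum_t t * PV_t:
  t * PV_t at t = 0.5000: 17.883035
  t * PV_t at t = 1.0000: 34.573292
  t * PV_t at t = 1.5000: 50.130438
  t * PV_t at t = 2.0000: 64.611488
  t * PV_t at t = 2.5000: 78.070913
  t * PV_t at t = 3.0000: 90.560750
  t * PV_t at t = 3.5000: 102.130699
  t * PV_t at t = 4.0000: 112.828225
  t * PV_t at t = 4.5000: 122.698650
  t * PV_t at t = 5.0000: 3693.548539
Macaulay duration D = 4367.036027 / 1020.844010 = 4.277868
Modified duration = D / (1 + y/m) = 4.277868 / (1 + 0.034500) = 4.135204


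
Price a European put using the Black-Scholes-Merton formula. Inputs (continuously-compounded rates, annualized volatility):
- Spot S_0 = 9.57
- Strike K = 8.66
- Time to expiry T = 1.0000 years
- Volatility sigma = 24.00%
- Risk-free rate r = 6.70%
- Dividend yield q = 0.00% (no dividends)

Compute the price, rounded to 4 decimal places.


Answer: Price = 0.3030

Derivation:
d1 = (ln(S/K) + (r - q + 0.5*sigma^2) * T) / (sigma * sqrt(T)) = 0.81549368
d2 = d1 - sigma * sqrt(T) = 0.57549368
exp(-rT) = 0.93519520; exp(-qT) = 1.00000000
P = K * exp(-rT) * N(-d2) - S_0 * exp(-qT) * N(-d1)
N(-d1) = 0.20739489; N(-d2) = 0.28247873
P = 8.6600 * 0.93519520 * 0.28247873 - 9.5700 * 1.00000000 * 0.20739489 = 0.3030


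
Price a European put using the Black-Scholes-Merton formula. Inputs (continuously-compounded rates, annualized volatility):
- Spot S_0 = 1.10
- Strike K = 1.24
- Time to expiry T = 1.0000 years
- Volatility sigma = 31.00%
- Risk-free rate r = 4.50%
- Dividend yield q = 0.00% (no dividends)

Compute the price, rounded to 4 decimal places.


Answer: Price = 0.1875

Derivation:
d1 = (ln(S/K) + (r - q + 0.5*sigma^2) * T) / (sigma * sqrt(T)) = -0.08629419
d2 = d1 - sigma * sqrt(T) = -0.39629419
exp(-rT) = 0.95599748; exp(-qT) = 1.00000000
P = K * exp(-rT) * N(-d2) - S_0 * exp(-qT) * N(-d1)
N(-d1) = 0.53438372; N(-d2) = 0.65405599
P = 1.2400 * 0.95599748 * 0.65405599 - 1.1000 * 1.00000000 * 0.53438372 = 0.1875


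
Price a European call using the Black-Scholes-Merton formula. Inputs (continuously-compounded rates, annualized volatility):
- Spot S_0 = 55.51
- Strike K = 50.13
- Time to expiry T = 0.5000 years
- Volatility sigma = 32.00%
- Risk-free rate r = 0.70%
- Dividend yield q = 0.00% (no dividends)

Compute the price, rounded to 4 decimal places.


Answer: Price = 8.0315

Derivation:
d1 = (ln(S/K) + (r - q + 0.5*sigma^2) * T) / (sigma * sqrt(T)) = 0.57913616
d2 = d1 - sigma * sqrt(T) = 0.35286199
exp(-rT) = 0.99650612; exp(-qT) = 1.00000000
C = S_0 * exp(-qT) * N(d1) - K * exp(-rT) * N(d2)
N(d1) = 0.71875135; N(d2) = 0.63790405
C = 55.5100 * 1.00000000 * 0.71875135 - 50.1300 * 0.99650612 * 0.63790405 = 8.0315


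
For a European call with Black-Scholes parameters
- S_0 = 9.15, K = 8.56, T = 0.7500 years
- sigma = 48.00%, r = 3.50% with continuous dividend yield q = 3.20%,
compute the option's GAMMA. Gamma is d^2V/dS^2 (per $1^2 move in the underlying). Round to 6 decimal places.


d1 = 0.3736026114; d2 = -0.0420895825
phi(d1) = 0.3720496415; exp(-qT) = 0.9762857098; exp(-rT) = 0.9740915363
Gamma = exp(-qT) * phi(d1) / (S * sigma * sqrt(T)) = 0.9762857098 * 0.3720496415 / (9.1500 * 0.4800 * 0.8660254038) = 0.095496

Answer: Gamma = 0.095496


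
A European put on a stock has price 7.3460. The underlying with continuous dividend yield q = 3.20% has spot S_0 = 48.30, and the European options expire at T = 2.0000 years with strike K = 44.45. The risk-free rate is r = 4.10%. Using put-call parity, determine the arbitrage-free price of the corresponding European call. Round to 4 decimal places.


Put-call parity: C - P = S_0 * exp(-qT) - K * exp(-rT).
S_0 * exp(-qT) = 48.3000 * 0.93800500 = 45.30564148
K * exp(-rT) = 44.4500 * 0.92127196 = 40.95053856
C = P + S*exp(-qT) - K*exp(-rT)
C = 7.3460 + 45.30564148 - 40.95053856 = 11.7011

Answer: Call price = 11.7011


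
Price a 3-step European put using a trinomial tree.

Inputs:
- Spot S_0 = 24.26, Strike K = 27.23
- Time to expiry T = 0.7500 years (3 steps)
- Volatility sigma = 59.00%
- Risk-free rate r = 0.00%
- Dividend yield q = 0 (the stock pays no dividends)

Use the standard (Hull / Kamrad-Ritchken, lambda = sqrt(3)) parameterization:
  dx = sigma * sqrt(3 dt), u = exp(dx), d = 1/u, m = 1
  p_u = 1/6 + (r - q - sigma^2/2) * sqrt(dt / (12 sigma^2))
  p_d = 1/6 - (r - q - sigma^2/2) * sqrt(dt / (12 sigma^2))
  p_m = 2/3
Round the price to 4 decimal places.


Answer: Price = V(0,0) = 6.7529

Derivation:
dt = T/N = 0.250000; dx = sigma*sqrt(3*dt) = 0.510955
u = exp(dx) = 1.666882; d = 1/u = 0.599922
p_u = 0.124087, p_m = 0.666667, p_d = 0.209246
Discount per step: exp(-r*dt) = 1.000000
Stock lattice S(k, j) with j the centered position index:
  k=0: S(0,+0) = 24.2600
  k=1: S(1,-1) = 14.5541; S(1,+0) = 24.2600; S(1,+1) = 40.4386
  k=2: S(2,-2) = 8.7313; S(2,-1) = 14.5541; S(2,+0) = 24.2600; S(2,+1) = 40.4386; S(2,+2) = 67.4063
  k=3: S(3,-3) = 5.2381; S(3,-2) = 8.7313; S(3,-1) = 14.5541; S(3,+0) = 24.2600; S(3,+1) = 40.4386; S(3,+2) = 67.4063; S(3,+3) = 112.3584
Terminal payoffs V(N, j) = max(K - S_T, 0):
  V(3,-3) = 21.991873; V(3,-2) = 18.498659; V(3,-1) = 12.675883; V(3,+0) = 2.970000; V(3,+1) = 0.000000; V(3,+2) = 0.000000; V(3,+3) = 0.000000
Backward induction: V(k, j) = exp(-r*dt) * [p_u * V(k+1, j+1) + p_m * V(k+1, j) + p_d * V(k+1, j-1)]
  V(2,-2) = exp(-r*dt) * [p_u*12.675883 + p_m*18.498659 + p_d*21.991873] = 18.507070
  V(2,-1) = exp(-r*dt) * [p_u*2.970000 + p_m*12.675883 + p_d*18.498659] = 12.689902
  V(2,+0) = exp(-r*dt) * [p_u*0.000000 + p_m*2.970000 + p_d*12.675883] = 4.632381
  V(2,+1) = exp(-r*dt) * [p_u*0.000000 + p_m*0.000000 + p_d*2.970000] = 0.621461
  V(2,+2) = exp(-r*dt) * [p_u*0.000000 + p_m*0.000000 + p_d*0.000000] = 0.000000
  V(1,-1) = exp(-r*dt) * [p_u*4.632381 + p_m*12.689902 + p_d*18.507070] = 12.907288
  V(1,+0) = exp(-r*dt) * [p_u*0.621461 + p_m*4.632381 + p_d*12.689902] = 5.820684
  V(1,+1) = exp(-r*dt) * [p_u*0.000000 + p_m*0.621461 + p_d*4.632381] = 1.383616
  V(0,+0) = exp(-r*dt) * [p_u*1.383616 + p_m*5.820684 + p_d*12.907288] = 6.752946
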